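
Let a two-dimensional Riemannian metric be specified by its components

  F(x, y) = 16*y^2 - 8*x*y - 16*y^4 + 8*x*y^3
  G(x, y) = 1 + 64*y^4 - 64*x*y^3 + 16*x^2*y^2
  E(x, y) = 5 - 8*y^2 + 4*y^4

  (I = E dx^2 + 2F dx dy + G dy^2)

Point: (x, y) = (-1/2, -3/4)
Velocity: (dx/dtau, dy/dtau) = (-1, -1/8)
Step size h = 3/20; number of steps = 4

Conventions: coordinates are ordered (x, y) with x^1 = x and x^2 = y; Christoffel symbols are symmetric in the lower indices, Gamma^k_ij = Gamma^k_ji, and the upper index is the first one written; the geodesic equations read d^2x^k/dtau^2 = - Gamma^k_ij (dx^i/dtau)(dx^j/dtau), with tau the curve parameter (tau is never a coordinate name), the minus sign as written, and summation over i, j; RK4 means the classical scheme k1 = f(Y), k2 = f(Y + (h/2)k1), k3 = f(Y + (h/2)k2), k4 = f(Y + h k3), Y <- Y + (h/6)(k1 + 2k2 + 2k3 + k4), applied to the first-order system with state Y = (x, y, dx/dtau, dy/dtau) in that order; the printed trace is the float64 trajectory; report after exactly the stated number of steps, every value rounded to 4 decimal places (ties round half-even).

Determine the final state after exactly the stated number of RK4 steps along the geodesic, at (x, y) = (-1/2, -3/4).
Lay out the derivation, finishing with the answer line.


f(Y) = (dx/dtau, dy/dtau, -Gamma^x_ij Y'^i Y'^j, -Gamma^y_ij Y'^i Y'^j) with the Gammas evaluated at the stage position; h = 0.150000; intermediate values shown to 6 dp
step 0: x = -0.5000, y = -0.7500, dx/dtau = -1.0000, dy/dtau = -0.1250
step 1:
  k1: at (x, y) = (-0.500000, -0.750000), (dx/dtau, dy/dtau) = (-1.000000, -0.125000); Gamma_xxx = 0.000000, Gamma_xxy = 0.243832, Gamma_xyy = -0.812772, Gamma_yxx = 0.000000, Gamma_yxy = 0.835994, Gamma_yyy = -2.786647; k1 = (-1.000000, -0.125000, -0.048258, -0.165457)
  k2: at (x, y) = (-0.575000, -0.759375), (dx/dtau, dy/dtau) = (-1.003619, -0.137409); Gamma_xxx = 0.000000, Gamma_xxy = 0.258880, Gamma_xyy = -0.839495, Gamma_yxx = 0.000000, Gamma_yxy = 0.876481, Gamma_yyy = -2.842250; k2 = (-1.003619, -0.137409, -0.055552, -0.188080)
  k3: at (x, y) = (-0.575271, -0.760306), (dx/dtau, dy/dtau) = (-1.004166, -0.139106); Gamma_xxx = 0.000000, Gamma_xxy = 0.257214, Gamma_xyy = -0.834239, Gamma_yxx = 0.000000, Gamma_yxy = 0.876304, Gamma_yyy = -2.842177; k3 = (-1.004166, -0.139106, -0.055715, -0.189817)
  k4: at (x, y) = (-0.650625, -0.770866), (dx/dtau, dy/dtau) = (-1.008357, -0.153472); Gamma_xxx = 0.000000, Gamma_xxy = 0.271744, Gamma_xyy = -0.857618, Gamma_yxx = 0.000000, Gamma_yxy = 0.920074, Gamma_yyy = -2.903736; k4 = (-1.008357, -0.153472, -0.063907, -0.216378)
  Y <- Y + (h/6)(k1 + 2k2 + 2k3 + k4): x = -0.6506, y = -0.7708, dx/dtau = -1.0084, dy/dtau = -0.1534
step 2:
  k1: at (x, y) = (-0.650598, -0.770788), (dx/dtau, dy/dtau) = (-1.008367, -0.153441); Gamma_xxx = 0.000000, Gamma_xxy = 0.271896, Gamma_xyy = -0.858084, Gamma_yxx = 0.000000, Gamma_yxy = 0.920087, Gamma_yyy = -2.903729; k1 = (-1.008367, -0.153441, -0.063935, -0.216355)
  k2: at (x, y) = (-0.726226, -0.782296), (dx/dtau, dy/dtau) = (-1.013163, -0.169667); Gamma_xxx = 0.000000, Gamma_xxy = 0.286210, Gamma_xyy = -0.879143, Gamma_yxx = 0.000000, Gamma_yxy = 0.967547, Gamma_yyy = -2.971989; k2 = (-1.013163, -0.169667, -0.073091, -0.247089)
  k3: at (x, y) = (-0.726585, -0.783513), (dx/dtau, dy/dtau) = (-1.013849, -0.171972); Gamma_xxx = 0.000000, Gamma_xxy = 0.283585, Gamma_xyy = -0.871359, Gamma_yxx = 0.000000, Gamma_yxy = 0.967291, Gamma_yyy = -2.972153; k3 = (-1.013849, -0.171972, -0.073118, -0.249402)
  k4: at (x, y) = (-0.802676, -0.796583), (dx/dtau, dy/dtau) = (-1.019335, -0.190851); Gamma_xxx = 0.000000, Gamma_xxy = 0.295608, Gamma_xyy = -0.884562, Gamma_yxx = 0.000000, Gamma_yxy = 1.018686, Gamma_yyy = -3.048266; k4 = (-1.019335, -0.190851, -0.082796, -0.285322)
  Y <- Y + (h/6)(k1 + 2k2 + 2k3 + k4): x = -0.8026, y = -0.7965, dx/dtau = -1.0193, dy/dtau = -0.1908
step 3:
  k1: at (x, y) = (-0.802641, -0.796477), (dx/dtau, dy/dtau) = (-1.019346, -0.190807); Gamma_xxx = 0.000000, Gamma_xxy = 0.295858, Gamma_xyy = -0.885285, Gamma_yxx = 0.000000, Gamma_yxy = 1.018709, Gamma_yyy = -3.048242; k1 = (-1.019346, -0.190807, -0.082857, -0.285296)
  k2: at (x, y) = (-0.879092, -0.810787), (dx/dtau, dy/dtau) = (-1.025561, -0.212204); Gamma_xxx = 0.000000, Gamma_xxy = 0.305776, Gamma_xyy = -0.891567, Gamma_yxx = 0.000000, Gamma_yxy = 1.074506, Gamma_yyy = -3.132996; k2 = (-1.025561, -0.212204, -0.092943, -0.326605)
  k3: at (x, y) = (-0.879558, -0.812392), (dx/dtau, dy/dtau) = (-1.026317, -0.215303); Gamma_xxx = 0.000000, Gamma_xxy = 0.301605, Gamma_xyy = -0.879879, Gamma_yxx = 0.000000, Gamma_yxy = 1.074036, Gamma_yyy = -3.133311; k3 = (-1.026317, -0.215303, -0.092504, -0.329412)
  k4: at (x, y) = (-0.956589, -0.828772), (dx/dtau, dy/dtau) = (-1.033222, -0.240219); Gamma_xxx = 0.000000, Gamma_xxy = 0.305679, Gamma_xyy = -0.869893, Gamma_yxx = 0.000000, Gamma_yxy = 1.134193, Gamma_yyy = -3.227660; k4 = (-1.033222, -0.240219, -0.101541, -0.376760)
  Y <- Y + (h/6)(k1 + 2k2 + 2k3 + k4): x = -0.9565, y = -0.8286, dx/dtau = -1.0332, dy/dtau = -0.2402
step 4:
  k1: at (x, y) = (-0.956549, -0.828628), (dx/dtau, dy/dtau) = (-1.033229, -0.240159); Gamma_xxx = 0.000000, Gamma_xxy = 0.306090, Gamma_xyy = -0.871016, Gamma_yxx = 0.000000, Gamma_yxy = 1.134250, Gamma_yyy = -3.227647; k1 = (-1.033229, -0.240159, -0.101669, -0.376745)
  k2: at (x, y) = (-1.034042, -0.846640), (dx/dtau, dy/dtau) = (-1.040854, -0.268415); Gamma_xxx = 0.000000, Gamma_xxy = 0.304223, Gamma_xyy = -0.845331, Gamma_yxx = 0.000000, Gamma_yxy = 1.199137, Gamma_yyy = -3.331984; k2 = (-1.040854, -0.268415, -0.109085, -0.429973)
  k3: at (x, y) = (-1.034613, -0.848759), (dx/dtau, dy/dtau) = (-1.041410, -0.272407); Gamma_xxx = 0.000000, Gamma_xxy = 0.297680, Gamma_xyy = -0.827856, Gamma_yxx = 0.000000, Gamma_yxy = 1.198023, Gamma_yyy = -3.331735; k3 = (-1.041410, -0.272407, -0.107465, -0.432495)
  k4: at (x, y) = (-1.112761, -0.869489), (dx/dtau, dy/dtau) = (-1.049348, -0.305034); Gamma_xxx = 0.000000, Gamma_xxy = 0.283731, Gamma_xyy = -0.771807, Gamma_yxx = 0.000000, Gamma_yxy = 1.266353, Gamma_yyy = -3.444750; k4 = (-1.049348, -0.305034, -0.109823, -0.490167)
  Y <- Y + (h/6)(k1 + 2k2 + 2k3 + k4): x = -1.1127, y = -0.8693, dx/dtau = -1.0493, dy/dtau = -0.3050

Answer: x = -1.1127, y = -0.8693, dx/dtau = -1.0493, dy/dtau = -0.3050


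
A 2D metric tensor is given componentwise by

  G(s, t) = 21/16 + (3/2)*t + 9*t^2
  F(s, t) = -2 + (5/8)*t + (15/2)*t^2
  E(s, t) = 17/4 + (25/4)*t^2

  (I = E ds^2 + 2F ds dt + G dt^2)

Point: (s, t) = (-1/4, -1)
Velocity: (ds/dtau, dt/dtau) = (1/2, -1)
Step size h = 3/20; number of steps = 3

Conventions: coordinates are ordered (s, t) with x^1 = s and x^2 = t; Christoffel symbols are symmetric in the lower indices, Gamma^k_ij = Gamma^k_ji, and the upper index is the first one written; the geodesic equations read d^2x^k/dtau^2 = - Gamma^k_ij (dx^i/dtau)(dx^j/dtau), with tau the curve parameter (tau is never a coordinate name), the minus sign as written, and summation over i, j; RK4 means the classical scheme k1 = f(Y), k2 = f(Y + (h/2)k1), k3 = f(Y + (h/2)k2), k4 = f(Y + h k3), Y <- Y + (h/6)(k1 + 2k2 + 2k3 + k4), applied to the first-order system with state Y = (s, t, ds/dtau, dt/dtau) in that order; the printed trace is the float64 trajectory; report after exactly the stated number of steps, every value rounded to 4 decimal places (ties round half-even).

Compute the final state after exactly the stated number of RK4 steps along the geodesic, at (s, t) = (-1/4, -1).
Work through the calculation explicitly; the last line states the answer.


f(Y) = (ds/dtau, dt/dtau, -Gamma^s_ij Y'^i Y'^j, -Gamma^t_ij Y'^i Y'^j) with the Gammas evaluated at the stage position; h = 0.150000; intermediate values shown to 6 dp
step 0: s = -0.2500, t = -1.0000, ds/dtau = 0.5000, dt/dtau = -1.0000
step 1:
  k1: at (s, t) = (-0.250000, -1.000000), (ds/dtau, dt/dtau) = (0.500000, -1.000000); Gamma_sss = -0.443081, Gamma_sst = -0.800954, Gamma_stt = -1.257328, Gamma_tss = 0.954329, Gamma_tst = 0.443081, Gamma_ttt = -0.240627; k1 = (0.500000, -1.000000, 0.567144, 0.445126)
  k2: at (s, t) = (-0.212500, -1.075000), (ds/dtau, dt/dtau) = (0.542536, -0.966616); Gamma_sss = -0.503908, Gamma_sst = -0.848961, Gamma_stt = -1.289156, Gamma_tss = 0.964281, Gamma_tst = 0.503908, Gamma_ttt = -0.118419; k2 = (0.542536, -0.966616, 0.462410, 0.355336)
  k3: at (s, t) = (-0.209310, -1.072496), (ds/dtau, dt/dtau) = (0.534681, -0.973350); Gamma_sss = -0.501912, Gamma_sst = -0.847340, Gamma_stt = -1.288015, Gamma_tss = 0.963880, Gamma_tst = 0.501912, Gamma_ttt = -0.122349; k3 = (0.534681, -0.973350, 0.481801, 0.362779)
  k4: at (s, t) = (-0.169798, -1.146002), (ds/dtau, dt/dtau) = (0.572270, -0.945583); Gamma_sss = -0.559627, Gamma_sst = -0.895366, Gamma_stt = -1.323486, Gamma_tss = 0.977335, Gamma_tst = 0.559627, Gamma_ttt = -0.010752; k4 = (0.572270, -0.945583, 0.397622, 0.295204)
  Y <- Y + (h/6)(k1 + 2k2 + 2k3 + k4): s = -0.1693, t = -1.1456, ds/dtau = 0.5713, dt/dtau = -0.9456
step 2:
  k1: at (s, t) = (-0.169332, -1.145638), (ds/dtau, dt/dtau) = (0.571330, -0.945586); Gamma_sss = -0.559344, Gamma_sst = -0.895126, Gamma_stt = -1.323301, Gamma_tss = 0.977260, Gamma_tst = 0.559344, Gamma_ttt = -0.011288; k1 = (0.571330, -0.945586, 0.398619, 0.295460)
  k2: at (s, t) = (-0.126483, -1.216557), (ds/dtau, dt/dtau) = (0.601226, -0.923426); Gamma_sss = -0.613529, Gamma_sst = -0.942229, Gamma_stt = -1.360934, Gamma_tss = 0.993159, Gamma_tst = 0.613529, Gamma_ttt = 0.089853; k2 = (0.601226, -0.923426, 0.336037, 0.245629)
  k3: at (s, t) = (-0.124240, -1.214895), (ds/dtau, dt/dtau) = (0.596532, -0.927164); Gamma_sss = -0.612274, Gamma_sst = -0.941117, Gamma_stt = -1.360018, Gamma_tss = 0.992758, Gamma_tst = 0.612274, Gamma_ttt = 0.087548; k3 = (0.596532, -0.927164, 0.345962, 0.248744)
  k4: at (s, t) = (-0.079853, -1.284712), (ds/dtau, dt/dtau) = (0.623224, -0.908274); Gamma_sss = -0.664449, Gamma_sst = -0.988087, Gamma_stt = -1.399754, Gamma_tss = 1.010689, Gamma_tst = 0.664449, Gamma_ttt = 0.181970; k4 = (0.623224, -0.908274, 0.294192, 0.209555)
  Y <- Y + (h/6)(k1 + 2k2 + 2k3 + k4): s = -0.0796, t = -1.2845, ds/dtau = 0.6227, dt/dtau = -0.9082
step 3:
  k1: at (s, t) = (-0.079581, -1.284514), (ds/dtau, dt/dtau) = (0.622750, -0.908242); Gamma_sss = -0.664302, Gamma_sst = -0.987952, Gamma_stt = -1.399638, Gamma_tss = 1.010635, Gamma_tst = 0.664302, Gamma_ttt = 0.181708; k1 = (0.622750, -0.908242, 0.294607, 0.209635)
  k2: at (s, t) = (-0.032874, -1.352632), (ds/dtau, dt/dtau) = (0.644845, -0.892519); Gamma_sss = -0.714247, Gamma_sst = -1.034270, Gamma_stt = -1.440633, Gamma_tss = 1.030002, Gamma_tst = 0.714247, Gamma_ttt = 0.269564; k2 = (0.644845, -0.892519, 0.254076, 0.179118)
  k3: at (s, t) = (-0.031217, -1.351453), (ds/dtau, dt/dtau) = (0.641806, -0.894808); Gamma_sss = -0.713390, Gamma_sst = -1.033464, Gamma_stt = -1.439906, Gamma_tss = 1.029653, Gamma_tst = 0.713390, Gamma_ttt = 0.268075; k3 = (0.641806, -0.894808, 0.259740, 0.180618)
  k4: at (s, t) = (0.016690, -1.418735), (ds/dtau, dt/dtau) = (0.661711, -0.881149); Gamma_sss = -0.761943, Gamma_sst = -1.079612, Gamma_stt = -1.482221, Gamma_tss = 1.050304, Gamma_tst = 0.761943, Gamma_ttt = 0.351356; k4 = (0.661711, -0.881149, 0.225487, 0.155837)
  Y <- Y + (h/6)(k1 + 2k2 + 2k3 + k4): s = 0.0169, t = -1.4186, ds/dtau = 0.6614, dt/dtau = -0.8811

Answer: s = 0.0169, t = -1.4186, ds/dtau = 0.6614, dt/dtau = -0.8811


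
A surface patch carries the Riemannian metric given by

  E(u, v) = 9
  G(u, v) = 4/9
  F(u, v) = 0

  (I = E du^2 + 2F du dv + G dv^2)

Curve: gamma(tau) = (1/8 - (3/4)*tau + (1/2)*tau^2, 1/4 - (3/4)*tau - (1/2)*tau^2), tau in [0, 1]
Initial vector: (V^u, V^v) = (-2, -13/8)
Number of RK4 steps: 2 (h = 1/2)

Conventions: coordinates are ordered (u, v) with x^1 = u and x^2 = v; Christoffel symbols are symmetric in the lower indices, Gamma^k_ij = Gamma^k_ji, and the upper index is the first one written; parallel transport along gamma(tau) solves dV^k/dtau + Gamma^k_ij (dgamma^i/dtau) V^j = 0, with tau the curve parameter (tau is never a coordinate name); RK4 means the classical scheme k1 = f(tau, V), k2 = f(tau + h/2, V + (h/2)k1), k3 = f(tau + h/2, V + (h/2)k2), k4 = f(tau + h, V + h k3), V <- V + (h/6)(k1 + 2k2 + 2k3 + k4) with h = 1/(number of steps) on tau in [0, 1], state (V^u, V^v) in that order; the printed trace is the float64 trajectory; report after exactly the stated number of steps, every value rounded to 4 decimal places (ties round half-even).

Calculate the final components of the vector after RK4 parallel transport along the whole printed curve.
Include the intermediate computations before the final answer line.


gamma'(tau) = (-3/4 + tau, -3/4 - tau); f(tau, V)^k = -Gamma^k_ij(gamma(tau)) gamma'^i(tau) V^j; h = 1/2; intermediate values shown to 6 dp
curve data and Christoffel symbols at the stage parameters:
  tau = 0.000000: gamma = (0.125000, 0.250000), gamma' = (-0.750000, -0.750000); Gamma_uuu = 0.000000, Gamma_uuv = 0.000000, Gamma_uvv = 0.000000, Gamma_vuu = 0.000000, Gamma_vuv = 0.000000, Gamma_vvv = 0.000000
  tau = 0.250000: gamma = (-0.031250, 0.031250), gamma' = (-0.500000, -1.000000); Gamma_uuu = 0.000000, Gamma_uuv = 0.000000, Gamma_uvv = 0.000000, Gamma_vuu = 0.000000, Gamma_vuv = 0.000000, Gamma_vvv = 0.000000
  tau = 0.500000: gamma = (-0.125000, -0.250000), gamma' = (-0.250000, -1.250000); Gamma_uuu = 0.000000, Gamma_uuv = 0.000000, Gamma_uvv = 0.000000, Gamma_vuu = 0.000000, Gamma_vuv = 0.000000, Gamma_vvv = 0.000000
  tau = 0.750000: gamma = (-0.156250, -0.593750), gamma' = (0.000000, -1.500000); Gamma_uuu = 0.000000, Gamma_uuv = 0.000000, Gamma_uvv = 0.000000, Gamma_vuu = 0.000000, Gamma_vuv = 0.000000, Gamma_vvv = 0.000000
  tau = 1.000000: gamma = (-0.125000, -1.000000), gamma' = (0.250000, -1.750000); Gamma_uuu = 0.000000, Gamma_uuv = 0.000000, Gamma_uvv = 0.000000, Gamma_vuu = 0.000000, Gamma_vuv = 0.000000, Gamma_vvv = 0.000000
step 0: V^u = -2.0000, V^v = -1.6250
step 1: k1 = (0.000000, 0.000000), k2 = (0.000000, 0.000000), k3 = (0.000000, 0.000000), k4 = (0.000000, 0.000000); V <- V + (h/6)(k1 + 2k2 + 2k3 + k4): V^u = -2.0000, V^v = -1.6250
step 2: k1 = (0.000000, 0.000000), k2 = (0.000000, 0.000000), k3 = (0.000000, 0.000000), k4 = (0.000000, 0.000000); V <- V + (h/6)(k1 + 2k2 + 2k3 + k4): V^u = -2.0000, V^v = -1.6250

Answer: V^u = -2.0000, V^v = -1.6250


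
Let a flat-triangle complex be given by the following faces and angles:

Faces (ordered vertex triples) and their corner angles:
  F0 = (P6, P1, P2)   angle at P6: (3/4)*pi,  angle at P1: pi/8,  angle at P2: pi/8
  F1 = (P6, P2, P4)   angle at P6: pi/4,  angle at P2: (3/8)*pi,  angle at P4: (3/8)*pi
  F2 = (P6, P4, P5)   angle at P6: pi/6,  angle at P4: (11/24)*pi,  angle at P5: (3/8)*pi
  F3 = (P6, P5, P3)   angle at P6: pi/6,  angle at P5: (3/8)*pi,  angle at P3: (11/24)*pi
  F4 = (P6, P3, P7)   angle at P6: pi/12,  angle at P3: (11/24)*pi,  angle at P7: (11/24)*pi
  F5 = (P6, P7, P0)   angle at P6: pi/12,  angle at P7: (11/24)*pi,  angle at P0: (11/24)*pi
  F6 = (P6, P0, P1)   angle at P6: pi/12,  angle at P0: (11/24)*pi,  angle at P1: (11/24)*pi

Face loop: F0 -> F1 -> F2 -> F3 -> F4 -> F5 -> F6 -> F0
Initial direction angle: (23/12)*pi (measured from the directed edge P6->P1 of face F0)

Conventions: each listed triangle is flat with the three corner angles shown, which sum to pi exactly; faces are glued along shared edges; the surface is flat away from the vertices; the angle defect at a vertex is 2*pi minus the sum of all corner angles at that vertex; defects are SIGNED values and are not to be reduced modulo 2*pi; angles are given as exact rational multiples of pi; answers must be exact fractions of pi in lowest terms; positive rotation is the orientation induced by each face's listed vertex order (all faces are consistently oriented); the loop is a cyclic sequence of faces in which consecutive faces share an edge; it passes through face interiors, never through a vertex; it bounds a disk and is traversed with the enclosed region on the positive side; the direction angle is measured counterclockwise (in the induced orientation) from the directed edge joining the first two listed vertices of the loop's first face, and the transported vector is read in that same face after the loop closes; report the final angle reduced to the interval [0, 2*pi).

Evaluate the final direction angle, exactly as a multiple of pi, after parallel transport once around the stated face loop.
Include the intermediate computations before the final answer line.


enclosed vertex P6: corner angles sum to (19/12)*pi, defect = 2*pi - (19/12)*pi = (5/12)*pi
summing the enclosed defects onto the initial angle, mod 2*pi in the induced orientation:
final angle = (23/12)*pi + (5/12)*pi = pi/3 (mod 2*pi)

Answer: final direction angle = pi/3


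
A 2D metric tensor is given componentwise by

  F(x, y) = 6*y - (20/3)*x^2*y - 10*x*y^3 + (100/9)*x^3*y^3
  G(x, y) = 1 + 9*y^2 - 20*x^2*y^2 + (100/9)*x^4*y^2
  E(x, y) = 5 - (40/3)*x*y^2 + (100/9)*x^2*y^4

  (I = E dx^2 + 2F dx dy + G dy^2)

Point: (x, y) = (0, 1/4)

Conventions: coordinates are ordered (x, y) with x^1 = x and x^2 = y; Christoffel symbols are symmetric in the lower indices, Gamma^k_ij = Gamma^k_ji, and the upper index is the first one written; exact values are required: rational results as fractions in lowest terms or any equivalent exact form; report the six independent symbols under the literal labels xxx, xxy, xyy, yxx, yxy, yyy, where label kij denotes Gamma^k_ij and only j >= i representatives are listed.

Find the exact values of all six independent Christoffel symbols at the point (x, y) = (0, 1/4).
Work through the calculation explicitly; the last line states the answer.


E = 5, F = 3/2, G = 25/16 at the point
E_x = -5/6, E_y = 0, F_x = -5/32, F_y = 6, G_x = 0, G_y = 9/2
EG - F^2 = 89/16;  g^inv = (16/89) * [[25/16, -3/2], [-3/2, 5]]
first-kind symbols [ij,l] = (1/2)(d_i g_jl + d_j g_il - d_l g_ij): [xx,x] = E_x/2 = -5/12, [xx,y] = F_x - E_y/2 = -5/32, [xy,x] = E_y/2 = 0, [xy,y] = G_x/2 = 0, [yy,x] = F_y - G_x/2 = 6, [yy,y] = G_y/2 = 9/4
Gamma^x_ij = (G*[ij,x] - F*[ij,y])/(EG - F^2), Gamma^y_ij = (E*[ij,y] - F*[ij,x])/(EG - F^2)

Answer: Gamma_xxx = -20/267, Gamma_xxy = 0, Gamma_xyy = 96/89, Gamma_yxx = -5/178, Gamma_yxy = 0, Gamma_yyy = 36/89


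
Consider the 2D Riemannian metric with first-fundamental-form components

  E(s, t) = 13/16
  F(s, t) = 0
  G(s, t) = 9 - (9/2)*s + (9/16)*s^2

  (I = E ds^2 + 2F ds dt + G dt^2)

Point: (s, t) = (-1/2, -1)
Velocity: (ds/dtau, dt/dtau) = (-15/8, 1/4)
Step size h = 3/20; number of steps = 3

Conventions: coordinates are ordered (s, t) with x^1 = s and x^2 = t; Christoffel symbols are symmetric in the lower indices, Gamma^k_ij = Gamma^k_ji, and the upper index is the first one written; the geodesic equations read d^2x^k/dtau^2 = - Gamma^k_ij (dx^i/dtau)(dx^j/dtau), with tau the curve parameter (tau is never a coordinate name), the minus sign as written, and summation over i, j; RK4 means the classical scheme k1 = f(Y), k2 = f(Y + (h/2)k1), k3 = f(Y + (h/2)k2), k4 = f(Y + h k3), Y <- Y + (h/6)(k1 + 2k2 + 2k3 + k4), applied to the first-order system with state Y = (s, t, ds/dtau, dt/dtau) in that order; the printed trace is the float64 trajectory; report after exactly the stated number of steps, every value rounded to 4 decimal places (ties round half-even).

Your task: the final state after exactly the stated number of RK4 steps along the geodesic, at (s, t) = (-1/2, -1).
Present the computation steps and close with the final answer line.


f(Y) = (ds/dtau, dt/dtau, -Gamma^s_ij Y'^i Y'^j, -Gamma^t_ij Y'^i Y'^j) with the Gammas evaluated at the stage position; h = 0.150000; intermediate values shown to 6 dp
step 0: s = -0.5000, t = -1.0000, ds/dtau = -1.8750, dt/dtau = 0.2500
step 1:
  k1: at (s, t) = (-0.500000, -1.000000), (ds/dtau, dt/dtau) = (-1.875000, 0.250000); Gamma_sss = 0.000000, Gamma_sst = 0.000000, Gamma_stt = 3.115385, Gamma_tss = 0.000000, Gamma_tst = -0.222222, Gamma_ttt = 0.000000; k1 = (-1.875000, 0.250000, -0.194712, -0.208333)
  k2: at (s, t) = (-0.640625, -0.981250), (ds/dtau, dt/dtau) = (-1.889603, 0.234375); Gamma_sss = 0.000000, Gamma_sst = 0.000000, Gamma_stt = 3.212740, Gamma_tss = 0.000000, Gamma_tst = -0.215488, Gamma_ttt = 0.000000; k2 = (-1.889603, 0.234375, -0.176481, -0.190869)
  k3: at (s, t) = (-0.641720, -0.982422), (ds/dtau, dt/dtau) = (-1.888236, 0.235685); Gamma_sss = 0.000000, Gamma_sst = 0.000000, Gamma_stt = 3.213499, Gamma_tss = 0.000000, Gamma_tst = -0.215437, Gamma_ttt = 0.000000; k3 = (-1.888236, 0.235685, -0.178501, -0.191752)
  k4: at (s, t) = (-0.783235, -0.964647), (ds/dtau, dt/dtau) = (-1.901775, 0.221237); Gamma_sss = 0.000000, Gamma_sst = 0.000000, Gamma_stt = 3.311471, Gamma_tss = 0.000000, Gamma_tst = -0.209064, Gamma_ttt = 0.000000; k4 = (-1.901775, 0.221237, -0.162083, -0.175924)
  Y <- Y + (h/6)(k1 + 2k2 + 2k3 + k4): s = -0.7833, t = -0.9647, ds/dtau = -1.9017, dt/dtau = 0.2213
step 2:
  k1: at (s, t) = (-0.783311, -0.964716), (ds/dtau, dt/dtau) = (-1.901669, 0.221263); Gamma_sss = 0.000000, Gamma_sst = 0.000000, Gamma_stt = 3.311523, Gamma_tss = 0.000000, Gamma_tst = -0.209060, Gamma_ttt = 0.000000; k1 = (-1.901669, 0.221263, -0.162123, -0.175932)
  k2: at (s, t) = (-0.925937, -0.948121), (ds/dtau, dt/dtau) = (-1.913828, 0.208068); Gamma_sss = 0.000000, Gamma_sst = 0.000000, Gamma_stt = 3.410264, Gamma_tss = 0.000000, Gamma_tst = -0.203007, Gamma_ttt = 0.000000; k2 = (-1.913828, 0.208068, -0.147638, -0.161677)
  k3: at (s, t) = (-0.926848, -0.949111), (ds/dtau, dt/dtau) = (-1.912742, 0.209137); Gamma_sss = 0.000000, Gamma_sst = 0.000000, Gamma_stt = 3.410895, Gamma_tss = 0.000000, Gamma_tst = -0.202970, Gamma_ttt = 0.000000; k3 = (-1.912742, 0.209137, -0.149186, -0.162386)
  k4: at (s, t) = (-1.070223, -0.933346), (ds/dtau, dt/dtau) = (-1.924047, 0.196905); Gamma_sss = 0.000000, Gamma_sst = 0.000000, Gamma_stt = 3.510154, Gamma_tss = 0.000000, Gamma_tst = -0.197230, Gamma_ttt = 0.000000; k4 = (-1.924047, 0.196905, -0.136094, -0.149443)
  Y <- Y + (h/6)(k1 + 2k2 + 2k3 + k4): s = -1.0703, t = -0.9334, ds/dtau = -1.9240, dt/dtau = 0.1969
step 3:
  k1: at (s, t) = (-1.070283, -0.933402), (ds/dtau, dt/dtau) = (-1.923966, 0.196925); Gamma_sss = 0.000000, Gamma_sst = 0.000000, Gamma_stt = 3.510196, Gamma_tss = 0.000000, Gamma_tst = -0.197228, Gamma_ttt = 0.000000; k1 = (-1.923966, 0.196925, -0.136124, -0.149450)
  k2: at (s, t) = (-1.214580, -0.918632), (ds/dtau, dt/dtau) = (-1.934175, 0.185716); Gamma_sss = 0.000000, Gamma_sst = 0.000000, Gamma_stt = 3.610094, Gamma_tss = 0.000000, Gamma_tst = -0.191770, Gamma_ttt = 0.000000; k2 = (-1.934175, 0.185716, -0.124514, -0.137771)
  k3: at (s, t) = (-1.215346, -0.919473), (ds/dtau, dt/dtau) = (-1.933304, 0.186592); Gamma_sss = 0.000000, Gamma_sst = 0.000000, Gamma_stt = 3.610624, Gamma_tss = 0.000000, Gamma_tst = -0.191742, Gamma_ttt = 0.000000; k3 = (-1.933304, 0.186592, -0.125710, -0.138338)
  k4: at (s, t) = (-1.360278, -0.905413), (ds/dtau, dt/dtau) = (-1.942822, 0.176174); Gamma_sss = 0.000000, Gamma_sst = 0.000000, Gamma_stt = 3.710962, Gamma_tss = 0.000000, Gamma_tst = -0.186557, Gamma_ttt = 0.000000; k4 = (-1.942822, 0.176174, -0.115179, -0.127708)
  Y <- Y + (h/6)(k1 + 2k2 + 2k3 + k4): s = -1.3603, t = -0.9055, ds/dtau = -1.9428, dt/dtau = 0.1762

Answer: s = -1.3603, t = -0.9055, ds/dtau = -1.9428, dt/dtau = 0.1762


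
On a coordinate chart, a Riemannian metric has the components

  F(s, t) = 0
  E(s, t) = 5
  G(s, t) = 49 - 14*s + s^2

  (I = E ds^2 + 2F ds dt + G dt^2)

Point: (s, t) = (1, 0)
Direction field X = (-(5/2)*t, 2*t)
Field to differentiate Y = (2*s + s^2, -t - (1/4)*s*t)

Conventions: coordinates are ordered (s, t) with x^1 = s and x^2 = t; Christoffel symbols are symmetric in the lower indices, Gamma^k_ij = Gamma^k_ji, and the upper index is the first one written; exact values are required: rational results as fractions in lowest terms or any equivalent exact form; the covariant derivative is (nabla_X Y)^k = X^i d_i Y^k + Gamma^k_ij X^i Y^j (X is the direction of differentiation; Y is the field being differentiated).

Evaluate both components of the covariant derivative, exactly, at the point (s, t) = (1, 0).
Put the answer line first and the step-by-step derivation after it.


Answer: (nabla_X Y)^s = 0, (nabla_X Y)^t = 0

E = 5, F = 0, G = 36 at the point
E_s = 0, E_t = 0, F_s = 0, F_t = 0, G_s = -12, G_t = 0
EG - F^2 = 180;  g^inv = (1/180) * [[36, 0], [0, 5]]
first-kind symbols [ij,l] = (1/2)(d_i g_jl + d_j g_il - d_l g_ij): [ss,s] = E_s/2 = 0, [ss,t] = F_s - E_t/2 = 0, [st,s] = E_t/2 = 0, [st,t] = G_s/2 = -6, [tt,s] = F_t - G_s/2 = 6, [tt,t] = G_t/2 = 0
Gamma^s_ij = (G*[ij,s] - F*[ij,t])/(EG - F^2), Gamma^t_ij = (E*[ij,t] - F*[ij,s])/(EG - F^2)
Gamma_sss = 0, Gamma_sst = 0, Gamma_stt = 6/5, Gamma_tss = 0, Gamma_tst = -1/6, Gamma_ttt = 0
X = (0, 0), Y = (3, 0) at the point


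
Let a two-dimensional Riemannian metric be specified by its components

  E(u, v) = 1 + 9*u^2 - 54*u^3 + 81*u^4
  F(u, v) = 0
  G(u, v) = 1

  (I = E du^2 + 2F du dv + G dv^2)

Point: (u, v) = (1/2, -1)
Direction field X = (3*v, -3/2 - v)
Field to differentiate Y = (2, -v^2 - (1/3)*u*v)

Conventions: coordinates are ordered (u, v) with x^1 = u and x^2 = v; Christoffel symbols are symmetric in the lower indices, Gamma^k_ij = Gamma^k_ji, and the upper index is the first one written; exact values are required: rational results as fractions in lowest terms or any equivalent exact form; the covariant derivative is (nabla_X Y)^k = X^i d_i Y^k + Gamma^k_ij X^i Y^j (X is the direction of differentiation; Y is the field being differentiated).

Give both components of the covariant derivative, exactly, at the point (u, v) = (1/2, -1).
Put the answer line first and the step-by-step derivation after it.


Answer: (nabla_X Y)^u = -432/25, (nabla_X Y)^v = -23/12

E = 25/16, F = 0, G = 1 at the point
E_u = 9, E_v = 0, F_u = 0, F_v = 0, G_u = 0, G_v = 0
EG - F^2 = 25/16;  g^inv = (16/25) * [[1, 0], [0, 25/16]]
first-kind symbols [ij,l] = (1/2)(d_i g_jl + d_j g_il - d_l g_ij): [uu,u] = E_u/2 = 9/2, [uu,v] = F_u - E_v/2 = 0, [uv,u] = E_v/2 = 0, [uv,v] = G_u/2 = 0, [vv,u] = F_v - G_u/2 = 0, [vv,v] = G_v/2 = 0
Gamma^u_ij = (G*[ij,u] - F*[ij,v])/(EG - F^2), Gamma^v_ij = (E*[ij,v] - F*[ij,u])/(EG - F^2)
Gamma_uuu = 72/25, Gamma_uuv = 0, Gamma_uvv = 0, Gamma_vuu = 0, Gamma_vuv = 0, Gamma_vvv = 0
X = (-3, -1/2), Y = (2, -5/6) at the point


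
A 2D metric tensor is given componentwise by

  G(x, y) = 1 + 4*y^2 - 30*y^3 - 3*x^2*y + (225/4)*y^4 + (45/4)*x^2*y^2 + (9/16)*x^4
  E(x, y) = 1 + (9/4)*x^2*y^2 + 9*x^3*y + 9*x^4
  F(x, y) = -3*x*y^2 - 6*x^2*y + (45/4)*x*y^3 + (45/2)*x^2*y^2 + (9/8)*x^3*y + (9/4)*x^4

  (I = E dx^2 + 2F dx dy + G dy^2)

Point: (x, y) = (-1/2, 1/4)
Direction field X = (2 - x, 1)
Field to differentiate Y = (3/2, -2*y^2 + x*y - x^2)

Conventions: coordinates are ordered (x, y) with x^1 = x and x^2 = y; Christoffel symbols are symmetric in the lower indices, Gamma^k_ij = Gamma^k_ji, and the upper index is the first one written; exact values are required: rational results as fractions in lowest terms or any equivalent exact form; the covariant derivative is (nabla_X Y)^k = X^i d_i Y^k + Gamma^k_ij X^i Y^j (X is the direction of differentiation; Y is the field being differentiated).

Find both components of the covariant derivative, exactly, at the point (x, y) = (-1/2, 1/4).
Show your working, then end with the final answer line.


E = 337/256, F = 45/512, G = 1049/1024 at the point
E_x = -189/64, E_y = -27/32, F_x = -213/256, F_y = 111/128, G_x = -15/64, G_y = 35/64
EG - F^2 = 1373/1024;  g^inv = (1024/1373) * [[1049/1024, -45/512], [-45/512, 337/256]]
first-kind symbols [ij,l] = (1/2)(d_i g_jl + d_j g_il - d_l g_ij): [xx,x] = E_x/2 = -189/128, [xx,y] = F_x - E_y/2 = -105/256, [xy,x] = E_y/2 = -27/64, [xy,y] = G_x/2 = -15/128, [yy,x] = F_y - G_x/2 = 63/64, [yy,y] = G_y/2 = 35/128
Gamma^x_ij = (G*[ij,x] - F*[ij,y])/(EG - F^2), Gamma^y_ij = (E*[ij,y] - F*[ij,x])/(EG - F^2)
Gamma_xxx = -1512/1373, Gamma_xxy = -432/1373, Gamma_xyy = 1008/1373, Gamma_yxx = -420/1373, Gamma_yxy = -120/1373, Gamma_yyy = 280/1373
X = (5/2, 1), Y = (3/2, -1/2) at the point

Answer: (nabla_X Y)^x = -6282/1373, (nabla_X Y)^y = 3889/10984


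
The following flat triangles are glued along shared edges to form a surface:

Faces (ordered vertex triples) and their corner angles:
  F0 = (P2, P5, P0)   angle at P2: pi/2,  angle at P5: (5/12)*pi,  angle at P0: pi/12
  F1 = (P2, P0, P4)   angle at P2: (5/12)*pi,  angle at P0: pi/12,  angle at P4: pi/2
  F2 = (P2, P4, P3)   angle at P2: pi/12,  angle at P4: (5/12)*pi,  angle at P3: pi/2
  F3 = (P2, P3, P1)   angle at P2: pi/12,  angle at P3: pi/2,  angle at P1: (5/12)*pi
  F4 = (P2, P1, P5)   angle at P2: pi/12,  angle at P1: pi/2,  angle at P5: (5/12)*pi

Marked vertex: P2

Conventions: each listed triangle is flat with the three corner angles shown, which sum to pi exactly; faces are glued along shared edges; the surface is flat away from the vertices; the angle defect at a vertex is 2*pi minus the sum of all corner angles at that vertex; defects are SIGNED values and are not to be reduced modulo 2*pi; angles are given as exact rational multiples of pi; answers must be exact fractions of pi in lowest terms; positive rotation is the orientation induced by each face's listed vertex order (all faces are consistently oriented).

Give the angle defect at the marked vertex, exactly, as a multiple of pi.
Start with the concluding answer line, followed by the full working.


Answer: defect(P2) = (5/6)*pi

Sum of corner angles at P2: (7/6)*pi
defect = 2*pi - (7/6)*pi


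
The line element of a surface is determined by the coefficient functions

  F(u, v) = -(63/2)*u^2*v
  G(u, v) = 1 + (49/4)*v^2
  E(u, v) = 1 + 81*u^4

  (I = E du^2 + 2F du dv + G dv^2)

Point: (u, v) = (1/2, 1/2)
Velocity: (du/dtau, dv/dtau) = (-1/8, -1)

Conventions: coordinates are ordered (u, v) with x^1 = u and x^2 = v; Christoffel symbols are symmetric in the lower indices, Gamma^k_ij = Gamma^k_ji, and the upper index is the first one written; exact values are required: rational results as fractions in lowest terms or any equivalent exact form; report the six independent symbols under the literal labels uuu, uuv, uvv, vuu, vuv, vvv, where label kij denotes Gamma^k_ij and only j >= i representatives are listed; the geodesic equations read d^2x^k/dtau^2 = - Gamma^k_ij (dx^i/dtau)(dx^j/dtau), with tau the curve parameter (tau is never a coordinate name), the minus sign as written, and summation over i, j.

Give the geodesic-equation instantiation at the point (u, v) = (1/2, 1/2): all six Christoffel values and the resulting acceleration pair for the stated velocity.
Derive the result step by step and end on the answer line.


E = 97/16, F = -63/16, G = 65/16 at the point
E_u = 81/2, E_v = 0, F_u = -63/4, F_v = -63/8, G_u = 0, G_v = 49/4
EG - F^2 = 73/8;  g^inv = (8/73) * [[65/16, 63/16], [63/16, 97/16]]
first-kind symbols [ij,l] = (1/2)(d_i g_jl + d_j g_il - d_l g_ij): [uu,u] = E_u/2 = 81/4, [uu,v] = F_u - E_v/2 = -63/4, [uv,u] = E_v/2 = 0, [uv,v] = G_u/2 = 0, [vv,u] = F_v - G_u/2 = -63/8, [vv,v] = G_v/2 = 49/8
Gamma^u_ij = (G*[ij,u] - F*[ij,v])/(EG - F^2), Gamma^v_ij = (E*[ij,v] - F*[ij,u])/(EG - F^2)
Gamma_uuu = 162/73, Gamma_uuv = 0, Gamma_uvv = -63/73, Gamma_vuu = -126/73, Gamma_vuv = 0, Gamma_vvv = 49/73
d^2u/dtau^2 = -(Gamma_uuu*(-1/8)^2 + 2*Gamma_uuv*(-1/8)*(-1) + Gamma_uvv*(-1)^2) = 1935/2336
d^2v/dtau^2 = -(Gamma_vuu*(-1/8)^2 + 2*Gamma_vuv*(-1/8)*(-1) + Gamma_vvv*(-1)^2) = -1505/2336

Answer: Gamma_uuu = 162/73, Gamma_uuv = 0, Gamma_uvv = -63/73, Gamma_vuu = -126/73, Gamma_vuv = 0, Gamma_vvv = 49/73; accelerations (d^2u/dtau^2, d^2v/dtau^2) = (1935/2336, -1505/2336)


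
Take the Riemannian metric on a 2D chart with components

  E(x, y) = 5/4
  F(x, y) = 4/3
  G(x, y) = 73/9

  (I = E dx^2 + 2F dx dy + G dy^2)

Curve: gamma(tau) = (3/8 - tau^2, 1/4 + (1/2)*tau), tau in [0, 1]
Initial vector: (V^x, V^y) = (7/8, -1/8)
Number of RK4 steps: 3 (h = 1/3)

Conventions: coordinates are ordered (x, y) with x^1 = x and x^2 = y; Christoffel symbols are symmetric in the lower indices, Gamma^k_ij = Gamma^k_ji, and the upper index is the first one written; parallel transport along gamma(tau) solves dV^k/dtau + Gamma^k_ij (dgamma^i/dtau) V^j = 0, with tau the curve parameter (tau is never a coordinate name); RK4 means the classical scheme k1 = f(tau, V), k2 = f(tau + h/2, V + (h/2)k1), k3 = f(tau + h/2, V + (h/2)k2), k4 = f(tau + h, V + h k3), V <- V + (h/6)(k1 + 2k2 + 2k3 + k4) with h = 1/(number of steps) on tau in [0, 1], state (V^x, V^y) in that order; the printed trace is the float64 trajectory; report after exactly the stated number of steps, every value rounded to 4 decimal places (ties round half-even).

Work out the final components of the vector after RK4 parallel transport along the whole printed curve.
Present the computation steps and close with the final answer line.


gamma'(tau) = (-2*tau, 1/2); f(tau, V)^k = -Gamma^k_ij(gamma(tau)) gamma'^i(tau) V^j; h = 1/3; intermediate values shown to 6 dp
curve data and Christoffel symbols at the stage parameters:
  tau = 0.000000: gamma = (0.375000, 0.250000), gamma' = (0.000000, 0.500000); Gamma_xxx = 0.000000, Gamma_xxy = 0.000000, Gamma_xyy = 0.000000, Gamma_yxx = 0.000000, Gamma_yxy = 0.000000, Gamma_yyy = 0.000000
  tau = 0.166667: gamma = (0.347222, 0.333333), gamma' = (-0.333333, 0.500000); Gamma_xxx = 0.000000, Gamma_xxy = 0.000000, Gamma_xyy = 0.000000, Gamma_yxx = 0.000000, Gamma_yxy = 0.000000, Gamma_yyy = 0.000000
  tau = 0.333333: gamma = (0.263889, 0.416667), gamma' = (-0.666667, 0.500000); Gamma_xxx = 0.000000, Gamma_xxy = 0.000000, Gamma_xyy = 0.000000, Gamma_yxx = 0.000000, Gamma_yxy = 0.000000, Gamma_yyy = 0.000000
  tau = 0.500000: gamma = (0.125000, 0.500000), gamma' = (-1.000000, 0.500000); Gamma_xxx = 0.000000, Gamma_xxy = 0.000000, Gamma_xyy = 0.000000, Gamma_yxx = 0.000000, Gamma_yxy = 0.000000, Gamma_yyy = 0.000000
  tau = 0.666667: gamma = (-0.069444, 0.583333), gamma' = (-1.333333, 0.500000); Gamma_xxx = 0.000000, Gamma_xxy = 0.000000, Gamma_xyy = 0.000000, Gamma_yxx = 0.000000, Gamma_yxy = 0.000000, Gamma_yyy = 0.000000
  tau = 0.833333: gamma = (-0.319444, 0.666667), gamma' = (-1.666667, 0.500000); Gamma_xxx = 0.000000, Gamma_xxy = 0.000000, Gamma_xyy = 0.000000, Gamma_yxx = 0.000000, Gamma_yxy = 0.000000, Gamma_yyy = 0.000000
  tau = 1.000000: gamma = (-0.625000, 0.750000), gamma' = (-2.000000, 0.500000); Gamma_xxx = 0.000000, Gamma_xxy = 0.000000, Gamma_xyy = 0.000000, Gamma_yxx = 0.000000, Gamma_yxy = 0.000000, Gamma_yyy = 0.000000
step 0: V^x = 0.8750, V^y = -0.1250
step 1: k1 = (0.000000, 0.000000), k2 = (0.000000, 0.000000), k3 = (0.000000, 0.000000), k4 = (0.000000, 0.000000); V <- V + (h/6)(k1 + 2k2 + 2k3 + k4): V^x = 0.8750, V^y = -0.1250
step 2: k1 = (0.000000, 0.000000), k2 = (0.000000, 0.000000), k3 = (0.000000, 0.000000), k4 = (0.000000, 0.000000); V <- V + (h/6)(k1 + 2k2 + 2k3 + k4): V^x = 0.8750, V^y = -0.1250
step 3: k1 = (0.000000, 0.000000), k2 = (0.000000, 0.000000), k3 = (0.000000, 0.000000), k4 = (0.000000, 0.000000); V <- V + (h/6)(k1 + 2k2 + 2k3 + k4): V^x = 0.8750, V^y = -0.1250

Answer: V^x = 0.8750, V^y = -0.1250


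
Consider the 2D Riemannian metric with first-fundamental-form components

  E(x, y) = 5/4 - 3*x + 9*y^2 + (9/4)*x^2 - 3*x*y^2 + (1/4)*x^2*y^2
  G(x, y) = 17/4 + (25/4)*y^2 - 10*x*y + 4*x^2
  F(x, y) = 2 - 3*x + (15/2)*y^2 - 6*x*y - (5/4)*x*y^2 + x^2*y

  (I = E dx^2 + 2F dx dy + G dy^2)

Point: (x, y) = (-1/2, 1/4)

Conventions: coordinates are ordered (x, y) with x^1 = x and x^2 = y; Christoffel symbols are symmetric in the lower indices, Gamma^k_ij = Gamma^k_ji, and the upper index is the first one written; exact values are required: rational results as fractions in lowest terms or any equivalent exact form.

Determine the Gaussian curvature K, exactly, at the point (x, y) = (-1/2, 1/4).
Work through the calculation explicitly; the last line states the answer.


E = 1017/256, F = 617/128, G = 441/64, EG - F^2 = 2119/512 at the point
E_x = -349/64, E_y = 169/32, F_x = -309/64, F_y = 117/16, G_x = -13/2, G_y = 65/8
E_yy = 169/8, F_xy = -61/8, G_xx = 8
K follows from Brioschi's formula, (det M1 - det M2)/(EG - F^2)^2.
M1 = [[-E_yy/2 + F_xy - G_xx/2, E_x/2, F_x - E_y/2], [F_y - G_x/2, E, F], [G_y/2, F, G]] = [[-355/16, -349/128, -239/32], [169/16, 1017/256, 617/128], [65/16, 617/128, 441/64]]; det M1 = -54134041/262144
M2 = [[0, E_y/2, G_x/2], [E_y/2, E, F], [G_x/2, F, G]] = [[0, 169/64, -13/4], [169/64, 1017/256, 617/128], [-13/4, 617/128, 441/64]]; det M2 = -45284057/262144
det M1 - det M2 = -138281/4096; K = -138281/4096 / (2119/512)^2 = -680768/345397

Answer: K = -680768/345397


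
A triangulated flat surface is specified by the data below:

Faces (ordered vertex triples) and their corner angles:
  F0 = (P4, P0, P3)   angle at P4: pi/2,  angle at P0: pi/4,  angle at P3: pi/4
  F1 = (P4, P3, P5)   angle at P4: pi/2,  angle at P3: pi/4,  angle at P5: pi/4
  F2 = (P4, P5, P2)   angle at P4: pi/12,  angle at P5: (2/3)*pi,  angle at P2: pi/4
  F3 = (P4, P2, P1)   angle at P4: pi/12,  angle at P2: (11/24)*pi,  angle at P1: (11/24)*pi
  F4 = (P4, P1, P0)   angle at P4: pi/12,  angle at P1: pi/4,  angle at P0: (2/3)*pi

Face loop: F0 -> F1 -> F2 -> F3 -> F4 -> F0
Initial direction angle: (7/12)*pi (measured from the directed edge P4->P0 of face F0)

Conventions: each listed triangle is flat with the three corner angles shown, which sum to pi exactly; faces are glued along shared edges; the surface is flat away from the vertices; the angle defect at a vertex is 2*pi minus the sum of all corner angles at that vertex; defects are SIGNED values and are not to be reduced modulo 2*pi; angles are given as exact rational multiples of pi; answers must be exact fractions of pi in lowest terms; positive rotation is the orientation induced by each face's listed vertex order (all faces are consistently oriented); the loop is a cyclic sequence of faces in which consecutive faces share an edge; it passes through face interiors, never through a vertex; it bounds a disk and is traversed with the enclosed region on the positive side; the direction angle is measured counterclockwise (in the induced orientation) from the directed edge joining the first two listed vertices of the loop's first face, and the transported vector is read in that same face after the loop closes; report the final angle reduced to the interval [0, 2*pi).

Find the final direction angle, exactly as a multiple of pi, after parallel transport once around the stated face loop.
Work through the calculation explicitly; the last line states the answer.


enclosed vertex P4: corner angles sum to (5/4)*pi, defect = 2*pi - (5/4)*pi = (3/4)*pi
transport around the loop rotates by the sum of enclosed defects; add to the initial angle mod 2*pi
final angle = (7/12)*pi + (3/4)*pi = (4/3)*pi (mod 2*pi)

Answer: final direction angle = (4/3)*pi


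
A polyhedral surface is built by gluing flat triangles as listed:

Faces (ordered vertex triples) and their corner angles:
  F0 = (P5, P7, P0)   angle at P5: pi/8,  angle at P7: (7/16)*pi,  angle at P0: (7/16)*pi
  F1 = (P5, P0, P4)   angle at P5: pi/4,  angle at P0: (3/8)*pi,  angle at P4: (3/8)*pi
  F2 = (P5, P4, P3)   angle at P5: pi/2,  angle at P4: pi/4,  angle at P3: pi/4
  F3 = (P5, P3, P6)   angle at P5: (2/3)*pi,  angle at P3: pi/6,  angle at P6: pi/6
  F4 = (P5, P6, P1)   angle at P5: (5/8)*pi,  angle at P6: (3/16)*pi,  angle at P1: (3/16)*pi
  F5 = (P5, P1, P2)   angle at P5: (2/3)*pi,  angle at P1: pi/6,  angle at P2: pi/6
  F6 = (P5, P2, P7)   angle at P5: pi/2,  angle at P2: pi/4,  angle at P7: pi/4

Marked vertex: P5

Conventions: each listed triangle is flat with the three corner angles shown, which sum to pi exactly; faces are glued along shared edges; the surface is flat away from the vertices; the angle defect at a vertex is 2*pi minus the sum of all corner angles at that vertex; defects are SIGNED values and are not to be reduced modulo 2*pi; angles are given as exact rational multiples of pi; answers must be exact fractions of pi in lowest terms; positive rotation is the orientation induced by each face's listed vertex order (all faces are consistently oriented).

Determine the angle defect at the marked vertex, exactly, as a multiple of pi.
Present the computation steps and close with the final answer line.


Sum of corner angles at P5: (10/3)*pi
defect = 2*pi - (10/3)*pi

Answer: defect(P5) = (-4/3)*pi


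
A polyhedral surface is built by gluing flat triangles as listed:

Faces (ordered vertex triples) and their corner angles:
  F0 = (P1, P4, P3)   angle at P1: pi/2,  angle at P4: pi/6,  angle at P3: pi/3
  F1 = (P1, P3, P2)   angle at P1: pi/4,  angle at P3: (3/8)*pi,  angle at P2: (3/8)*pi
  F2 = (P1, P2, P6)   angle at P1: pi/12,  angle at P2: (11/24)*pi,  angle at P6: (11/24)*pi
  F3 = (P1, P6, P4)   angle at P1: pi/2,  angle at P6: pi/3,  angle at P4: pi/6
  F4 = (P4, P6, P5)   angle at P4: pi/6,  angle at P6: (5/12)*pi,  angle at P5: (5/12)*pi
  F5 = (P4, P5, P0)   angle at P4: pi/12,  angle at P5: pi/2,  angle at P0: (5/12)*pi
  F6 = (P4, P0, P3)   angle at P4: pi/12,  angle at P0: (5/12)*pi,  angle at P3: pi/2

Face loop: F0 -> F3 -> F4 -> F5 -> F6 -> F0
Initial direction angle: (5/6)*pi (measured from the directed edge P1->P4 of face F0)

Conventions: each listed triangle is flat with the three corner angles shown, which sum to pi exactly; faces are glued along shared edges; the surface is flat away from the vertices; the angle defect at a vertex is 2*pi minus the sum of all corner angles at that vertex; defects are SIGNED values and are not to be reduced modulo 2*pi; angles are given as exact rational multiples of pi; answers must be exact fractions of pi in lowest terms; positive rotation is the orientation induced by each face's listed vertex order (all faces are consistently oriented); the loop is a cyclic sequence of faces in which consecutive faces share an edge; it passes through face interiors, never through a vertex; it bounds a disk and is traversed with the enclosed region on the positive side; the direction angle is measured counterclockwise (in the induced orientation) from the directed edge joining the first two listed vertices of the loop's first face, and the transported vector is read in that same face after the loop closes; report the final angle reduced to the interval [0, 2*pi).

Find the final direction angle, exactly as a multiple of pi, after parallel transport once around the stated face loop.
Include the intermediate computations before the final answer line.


enclosed vertex P4: corner angles sum to (2/3)*pi, defect = 2*pi - (2/3)*pi = (4/3)*pi
holonomy = initial angle + sum of enclosed defects (mod 2*pi), positive in the induced orientation
final angle = (5/6)*pi + (4/3)*pi = pi/6 (mod 2*pi)

Answer: final direction angle = pi/6
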